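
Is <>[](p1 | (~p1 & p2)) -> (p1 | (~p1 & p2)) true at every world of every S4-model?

Tableau for the negation ~(<>[](p1 | (~p1 & p2)) -> (p1 | (~p1 & p2))):
1. ~(<>[](p1 | (~p1 & p2)) -> (p1 | (~p1 & p2))), u
2. <>[](p1 | (~p1 & p2)), u
3. ~(p1 | (~p1 & p2)), u
4. ~p1, u
5. ~(~p1 & p2), u
6. ~p2, u
7. [](p1 | (~p1 & p2)), v
8. p1 | (~p1 & p2), v
9. ~p1 & p2, v
10. ~p1, v
11. p2, v
Accessibility: uRu, uRv, vRv
The negation has an open branch (countermodel exists).

No, not valid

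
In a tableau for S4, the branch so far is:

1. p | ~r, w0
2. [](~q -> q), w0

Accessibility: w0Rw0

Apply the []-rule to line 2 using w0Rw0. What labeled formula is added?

~q -> q, w0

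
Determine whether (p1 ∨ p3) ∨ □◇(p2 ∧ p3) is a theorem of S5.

Tableau for the negation ¬((p1 ∨ p3) ∨ □◇(p2 ∧ p3)):
1. ¬((p1 ∨ p3) ∨ □◇(p2 ∧ p3)), 0
2. ¬(p1 ∨ p3), 0
3. ¬□◇(p2 ∧ p3), 0
4. ¬p1, 0
5. ¬p3, 0
6. ¬◇(p2 ∧ p3), 1
7. ¬(p2 ∧ p3), 0
8. ¬(p2 ∧ p3), 1
9. ¬p3, 1
Accessibility: 0R0, 0R1, 1R0, 1R1
The negation has an open branch (countermodel exists).

No, not valid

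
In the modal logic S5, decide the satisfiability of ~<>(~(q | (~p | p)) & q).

Yes, satisfiable

1. ~<>(~(q | (~p | p)) & q), 0
2. ~(~(q | (~p | p)) & q), 0
3. ~q, 0
Accessibility: 0R0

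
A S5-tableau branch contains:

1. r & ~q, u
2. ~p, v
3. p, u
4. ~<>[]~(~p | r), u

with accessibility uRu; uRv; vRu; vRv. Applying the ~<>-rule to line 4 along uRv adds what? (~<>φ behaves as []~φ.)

~[]~(~p | r), v

~<>φ behaves as []~φ: propagate the negated body to each accessible world.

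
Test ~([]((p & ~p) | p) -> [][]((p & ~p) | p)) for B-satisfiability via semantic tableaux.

1. ~([]((p & ~p) | p) -> [][]((p & ~p) | p)), u
2. []((p & ~p) | p), u
3. ~[][]((p & ~p) | p), u
4. (p & ~p) | p, u
5. p, u
6. ~[]((p & ~p) | p), v
7. (p & ~p) | p, v
8. p, v
9. ~((p & ~p) | p), w
10. ~(p & ~p), w
11. ~p, w
Accessibility: uRu, uRv, vRu, vRv, vRw, wRv, wRw

Satisfiable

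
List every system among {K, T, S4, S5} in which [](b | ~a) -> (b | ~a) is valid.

T, S4, S5

T-tableau for the negation ~([](b | ~a) -> (b | ~a)):
1. ~([](b | ~a) -> (b | ~a)), 0
2. [](b | ~a), 0   [~->-rule on 1]
3. ~(b | ~a), 0   [~->-rule on 1]
4. ~b, 0   [~|-rule on 3]
5. a, 0   [~|-rule on 3]
6. b | ~a, 0   [[]-rule on 2 via 0R0]
7. ~a, 0   [|-rule on 6 (branches; this branch)]
Accessibility: 0R0
Branch closes: a and ~a both at 0.
Every branch closes (one shown): valid in T, hence also in S4, S5 (every theorem of T is a theorem of S4 and S5).
K-tableau for the negation ~([](b | ~a) -> (b | ~a)):
1. ~([](b | ~a) -> (b | ~a)), 0
2. [](b | ~a), 0   [~->-rule on 1]
3. ~(b | ~a), 0   [~->-rule on 1]
4. ~b, 0   [~|-rule on 3]
5. a, 0   [~|-rule on 3]
Complete open branch: countermodel on a K-frame, so not valid in K.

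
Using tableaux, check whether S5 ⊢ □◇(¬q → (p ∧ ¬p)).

Tableau for the negation ¬□◇(¬q → (p ∧ ¬p)):
1. ¬□◇(¬q → (p ∧ ¬p)), 0
2. ¬◇(¬q → (p ∧ ¬p)), 1
3. ¬(¬q → (p ∧ ¬p)), 0
4. ¬q, 0
5. ¬(p ∧ ¬p), 0
6. ¬(¬q → (p ∧ ¬p)), 1
7. ¬q, 1
8. ¬(p ∧ ¬p), 1
9. p, 0
10. p, 1
Accessibility: 0R0, 0R1, 1R0, 1R1
The negation has an open branch (countermodel exists).

No, not valid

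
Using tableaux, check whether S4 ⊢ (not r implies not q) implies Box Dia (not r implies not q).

Tableau for the negation not ((not r implies not q) implies Box Dia (not r implies not q)):
1. not ((not r implies not q) implies Box Dia (not r implies not q)), u
2. not r implies not q, u   [neg-implies-rule on 1]
3. not Box Dia (not r implies not q), u   [neg-implies-rule on 1]
4. not q, u   [implies-rule on 2 (branches; this branch)]
5. not Dia (not r implies not q), v   [neg-Box-rule on 3: fresh world v, uRv]
6. not (not r implies not q), v   [neg-Dia-rule on 5 via vRv]
7. not r, v   [neg-implies-rule on 6]
8. q, v   [neg-implies-rule on 6]
Accessibility: uRu, uRv, vRv
The negation has an open branch (countermodel exists).

No, not valid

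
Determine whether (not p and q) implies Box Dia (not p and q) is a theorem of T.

No, not valid

Tableau for the negation not ((not p and q) implies Box Dia (not p and q)):
1. not ((not p and q) implies Box Dia (not p and q)), 0
2. not p and q, 0
3. not Box Dia (not p and q), 0
4. not p, 0
5. q, 0
6. not Dia (not p and q), 1
7. not (not p and q), 1
8. not q, 1
Accessibility: 0R0, 0R1, 1R1
The negation has an open branch (countermodel exists).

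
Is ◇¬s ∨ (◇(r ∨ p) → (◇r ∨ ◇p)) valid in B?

Valid in B

Tableau for the negation ¬(◇¬s ∨ (◇(r ∨ p) → (◇r ∨ ◇p))):
1. ¬(◇¬s ∨ (◇(r ∨ p) → (◇r ∨ ◇p))), 0
2. ¬◇¬s, 0
3. ¬(◇(r ∨ p) → (◇r ∨ ◇p)), 0
4. ◇(r ∨ p), 0
5. ¬(◇r ∨ ◇p), 0
6. ¬◇r, 0
7. ¬◇p, 0
8. s, 0
9. ¬r, 0
10. ¬p, 0
11. r ∨ p, 1
12. s, 1
13. ¬r, 1
14. ¬p, 1
15. p, 1
Accessibility: 0R0, 0R1, 1R0, 1R1
Branch closes: p and ¬p both at 1.
Every branch of the negation's tableau closes; the branch above is one of them.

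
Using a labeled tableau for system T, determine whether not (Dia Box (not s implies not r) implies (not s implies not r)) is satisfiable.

Satisfiable

1. not (Dia Box (not s implies not r) implies (not s implies not r)), w0
2. Dia Box (not s implies not r), w0
3. not (not s implies not r), w0
4. not s, w0
5. r, w0
6. Box (not s implies not r), w1
7. not s implies not r, w1
8. not r, w1
Accessibility: w0Rw0, w0Rw1, w1Rw1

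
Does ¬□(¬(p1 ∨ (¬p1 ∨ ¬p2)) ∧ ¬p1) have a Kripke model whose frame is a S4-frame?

Yes, satisfiable

1. ¬□(¬(p1 ∨ (¬p1 ∨ ¬p2)) ∧ ¬p1), u
2. ¬(¬(p1 ∨ (¬p1 ∨ ¬p2)) ∧ ¬p1), v
3. p1, v
Accessibility: uRu, uRv, vRv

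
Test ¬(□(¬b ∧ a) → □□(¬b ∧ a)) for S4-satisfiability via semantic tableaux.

Unsatisfiable (every branch closes)

1. ¬(□(¬b ∧ a) → □□(¬b ∧ a)), 0
2. □(¬b ∧ a), 0
3. ¬□□(¬b ∧ a), 0
4. ¬b ∧ a, 0
5. ¬b, 0
6. a, 0
7. ¬□(¬b ∧ a), 1
8. ¬b ∧ a, 1
9. ¬b, 1
10. a, 1
11. ¬(¬b ∧ a), 2
12. ¬b ∧ a, 2
13. ¬b, 2
14. a, 2
15. ¬a, 2
Accessibility: 0R0, 0R1, 0R2, 1R1, 1R2, 2R2
Branch closes: a and ¬a both at 2.
(One branch shown.) All branches close.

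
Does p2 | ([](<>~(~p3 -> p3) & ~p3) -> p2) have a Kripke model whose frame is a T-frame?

Yes, satisfiable

1. p2 | ([](<>~(~p3 -> p3) & ~p3) -> p2), w0
2. [](<>~(~p3 -> p3) & ~p3) -> p2, w0
3. p2, w0
Accessibility: w0Rw0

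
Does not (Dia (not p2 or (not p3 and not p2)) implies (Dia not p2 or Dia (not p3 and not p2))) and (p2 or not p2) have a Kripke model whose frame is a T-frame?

1. not (Dia (not p2 or (not p3 and not p2)) implies (Dia not p2 or Dia (not p3 and not p2))) and (p2 or not p2), w0
2. not (Dia (not p2 or (not p3 and not p2)) implies (Dia not p2 or Dia (not p3 and not p2))), w0
3. p2 or not p2, w0
4. Dia (not p2 or (not p3 and not p2)), w0
5. not (Dia not p2 or Dia (not p3 and not p2)), w0
6. not Dia not p2, w0
7. not Dia (not p3 and not p2), w0
8. p2, w0
9. not (not p3 and not p2), w0
10. not p2 or (not p3 and not p2), w1
11. p2, w1
12. not (not p3 and not p2), w1
13. not p3 and not p2, w1
14. not p3, w1
15. not p2, w1
Accessibility: w0Rw0, w0Rw1, w1Rw1
Branch closes: p2 and not p2 both at w1.
Every branch closes; the branch above is one of them.

Unsatisfiable (every branch closes)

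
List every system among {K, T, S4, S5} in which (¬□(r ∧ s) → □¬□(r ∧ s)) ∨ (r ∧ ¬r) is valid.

S5

S5-tableau for the negation ¬((¬□(r ∧ s) → □¬□(r ∧ s)) ∨ (r ∧ ¬r)):
1. ¬((¬□(r ∧ s) → □¬□(r ∧ s)) ∨ (r ∧ ¬r)), 0
2. ¬(¬□(r ∧ s) → □¬□(r ∧ s)), 0
3. ¬(r ∧ ¬r), 0
4. ¬□(r ∧ s), 0
5. ¬□¬□(r ∧ s), 0
6. r, 0
7. ¬(r ∧ s), 1
8. ¬s, 1
9. □(r ∧ s), 2
10. r ∧ s, 0
11. s, 0
12. r ∧ s, 1
13. r, 1
14. s, 1
Accessibility: 0R0, 0R1, 0R2, 1R0, 1R1, 1R2, 2R0, 2R1, 2R2
Branch closes: s and ¬s both at 1.
Every branch closes (one shown): valid in S5.
S4-tableau for the negation ¬((¬□(r ∧ s) → □¬□(r ∧ s)) ∨ (r ∧ ¬r)):
1. ¬((¬□(r ∧ s) → □¬□(r ∧ s)) ∨ (r ∧ ¬r)), 0
2. ¬(¬□(r ∧ s) → □¬□(r ∧ s)), 0
3. ¬(r ∧ ¬r), 0
4. ¬□(r ∧ s), 0
5. ¬□¬□(r ∧ s), 0
6. r, 0
7. ¬(r ∧ s), 1
8. ¬s, 1
9. □(r ∧ s), 2
10. r ∧ s, 2
11. r, 2
12. s, 2
Accessibility: 0R0, 0R1, 0R2, 1R1, 2R2
Complete open branch: countermodel on an S4-frame, so not valid in S4, nor in K, T (the same frame is also a K-frame and a T-frame).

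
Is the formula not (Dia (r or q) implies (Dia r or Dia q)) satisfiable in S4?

1. not (Dia (r or q) implies (Dia r or Dia q)), w0
2. Dia (r or q), w0   [neg-implies-rule on 1]
3. not (Dia r or Dia q), w0   [neg-implies-rule on 1]
4. not Dia r, w0   [neg-or-rule on 3]
5. not Dia q, w0   [neg-or-rule on 3]
6. not r, w0   [neg-Dia-rule on 4 via w0Rw0]
7. not q, w0   [neg-Dia-rule on 5 via w0Rw0]
8. r or q, w1   [Dia-rule on 2: fresh world w1, w0Rw1]
9. not r, w1   [neg-Dia-rule on 4 via w0Rw1]
10. not q, w1   [neg-Dia-rule on 5 via w0Rw1]
11. q, w1   [or-rule on 8 (branches; this branch)]
Accessibility: w0Rw0, w0Rw1, w1Rw1
Branch closes: q and not q both at w1.
Every branch closes; the branch above is one of them.

No, unsatisfiable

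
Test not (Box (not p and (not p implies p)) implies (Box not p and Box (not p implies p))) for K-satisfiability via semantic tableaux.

1. not (Box (not p and (not p implies p)) implies (Box not p and Box (not p implies p))), w0
2. Box (not p and (not p implies p)), w0   [neg-implies-rule on 1]
3. not (Box not p and Box (not p implies p)), w0   [neg-implies-rule on 1]
4. not Box (not p implies p), w0   [neg-and-rule on 3 (branches; this branch)]
5. not (not p implies p), w1   [neg-Box-rule on 4: fresh world w1, w0Rw1]
6. not p, w1   [neg-implies-rule on 5]
7. not p and (not p implies p), w1   [Box-rule on 2 via w0Rw1]
8. not p implies p, w1   [and-rule on 7]
9. p, w1   [implies-rule on 8 (branches; this branch)]
Accessibility: w0Rw1
Branch closes: p and not p both at w1.
(One branch shown.) All branches close.

Unsatisfiable (every branch closes)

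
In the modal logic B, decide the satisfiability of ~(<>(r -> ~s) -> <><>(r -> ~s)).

No, unsatisfiable

1. ~(<>(r -> ~s) -> <><>(r -> ~s)), 0
2. <>(r -> ~s), 0
3. ~<><>(r -> ~s), 0
4. ~<>(r -> ~s), 0
5. ~(r -> ~s), 0
6. r, 0
7. s, 0
8. r -> ~s, 1
9. ~<>(r -> ~s), 1
10. ~(r -> ~s), 1
11. r, 1
12. s, 1
13. ~s, 1
Accessibility: 0R0, 0R1, 1R0, 1R1
Branch closes: s and ~s both at 1.
All branches of the tableau close; one closing branch shown above.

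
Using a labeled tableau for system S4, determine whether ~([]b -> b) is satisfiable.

1. ~([]b -> b), w0
2. []b, w0   [~->-rule on 1]
3. ~b, w0   [~->-rule on 1]
4. b, w0   [[]-rule on 2 via w0Rw0]
Accessibility: w0Rw0
Branch closes: b and ~b both at w0.
(One branch shown.) All branches close.

No, unsatisfiable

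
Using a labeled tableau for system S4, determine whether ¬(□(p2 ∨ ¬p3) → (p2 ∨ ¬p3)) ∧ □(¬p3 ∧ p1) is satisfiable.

1. ¬(□(p2 ∨ ¬p3) → (p2 ∨ ¬p3)) ∧ □(¬p3 ∧ p1), w0
2. ¬(□(p2 ∨ ¬p3) → (p2 ∨ ¬p3)), w0
3. □(¬p3 ∧ p1), w0
4. □(p2 ∨ ¬p3), w0
5. ¬(p2 ∨ ¬p3), w0
6. ¬p2, w0
7. p3, w0
8. ¬p3 ∧ p1, w0
9. ¬p3, w0
10. p1, w0
Accessibility: w0Rw0
Branch closes: p3 and ¬p3 both at w0.
All branches of the tableau close; one closing branch shown above.

Unsatisfiable (every branch closes)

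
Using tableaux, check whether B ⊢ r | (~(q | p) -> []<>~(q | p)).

Tableau for the negation ~(r | (~(q | p) -> []<>~(q | p))):
1. ~(r | (~(q | p) -> []<>~(q | p))), u
2. ~r, u   [~|-rule on 1]
3. ~(~(q | p) -> []<>~(q | p)), u   [~|-rule on 1]
4. ~(q | p), u   [~->-rule on 3]
5. ~[]<>~(q | p), u   [~->-rule on 3]
6. ~q, u   [~|-rule on 4]
7. ~p, u   [~|-rule on 4]
8. ~<>~(q | p), v   [~[]-rule on 5: fresh world v, uRv]
9. q | p, u   [~<>-rule on 8 via vRu]
10. q | p, v   [~<>-rule on 8 via vRv]
11. p, u   [|-rule on 9 (branches; this branch)]
Accessibility: uRu, uRv, vRu, vRv
Branch closes: p and ~p both at u.
Every branch of the negation's tableau closes; the branch above is one of them.

Valid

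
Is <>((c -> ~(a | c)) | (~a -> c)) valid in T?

Tableau for the negation ~<>((c -> ~(a | c)) | (~a -> c)):
1. ~<>((c -> ~(a | c)) | (~a -> c)), w0
2. ~((c -> ~(a | c)) | (~a -> c)), w0
3. ~(c -> ~(a | c)), w0
4. ~(~a -> c), w0
5. c, w0
6. a | c, w0
7. ~a, w0
8. ~c, w0
Accessibility: w0Rw0
Branch closes: c and ~c both at w0.
All branches of the negation close; one closing branch shown above.

Valid in T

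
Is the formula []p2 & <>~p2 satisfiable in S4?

No, unsatisfiable

1. []p2 & <>~p2, 0
2. []p2, 0
3. <>~p2, 0
4. p2, 0
5. ~p2, 1
6. p2, 1
Accessibility: 0R0, 0R1, 1R1
Branch closes: p2 and ~p2 both at 1.
All branches of the tableau close; one closing branch shown above.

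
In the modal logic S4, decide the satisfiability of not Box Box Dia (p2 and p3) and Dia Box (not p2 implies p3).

1. not Box Box Dia (p2 and p3) and Dia Box (not p2 implies p3), u
2. not Box Box Dia (p2 and p3), u   [and-rule on 1]
3. Dia Box (not p2 implies p3), u   [and-rule on 1]
4. not Box Dia (p2 and p3), v   [neg-Box-rule on 2: fresh world v, uRv]
5. Box (not p2 implies p3), w   [Dia-rule on 3: fresh world w, uRw]
6. not p2 implies p3, w   [Box-rule on 5 via wRw]
7. p3, w   [implies-rule on 6 (branches; this branch)]
8. not Dia (p2 and p3), x   [neg-Box-rule on 4: fresh world x, vRx]
9. not (p2 and p3), x   [neg-Dia-rule on 8 via xRx]
10. not p3, x   [neg-and-rule on 9 (branches; this branch)]
Accessibility: uRu, uRv, uRw, uRx, vRv, vRx, wRw, xRx

Satisfiable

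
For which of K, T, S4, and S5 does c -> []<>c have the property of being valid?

S4-tableau for the negation ~(c -> []<>c):
1. ~(c -> []<>c), 0
2. c, 0
3. ~[]<>c, 0
4. ~<>c, 1
5. ~c, 1
Accessibility: 0R0, 0R1, 1R1
Complete open branch: countermodel on an S4-frame, so not valid in S4, nor in K, T (the same frame is also a K-frame and a T-frame).
S5-tableau for the negation ~(c -> []<>c):
1. ~(c -> []<>c), 0
2. c, 0
3. ~[]<>c, 0
4. ~<>c, 1
5. ~c, 0
Accessibility: 0R0, 0R1, 1R0, 1R1
Branch closes: c and ~c both at 0.
Every branch closes (one shown): valid in S5.

S5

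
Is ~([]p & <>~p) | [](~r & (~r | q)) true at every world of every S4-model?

Tableau for the negation ~(~([]p & <>~p) | [](~r & (~r | q))):
1. ~(~([]p & <>~p) | [](~r & (~r | q))), 0
2. []p & <>~p, 0
3. ~[](~r & (~r | q)), 0
4. []p, 0
5. <>~p, 0
6. p, 0
7. ~(~r & (~r | q)), 1
8. p, 1
9. ~(~r | q), 1
10. r, 1
11. ~q, 1
12. ~p, 2
13. p, 2
Accessibility: 0R0, 0R1, 0R2, 1R1, 2R2
Branch closes: p and ~p both at 2.
All branches of the negation close; one closing branch shown above.

Valid in S4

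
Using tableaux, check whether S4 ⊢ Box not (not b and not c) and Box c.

Tableau for the negation not (Box not (not b and not c) and Box c):
1. not (Box not (not b and not c) and Box c), u
2. not Box c, u
3. not c, v
Accessibility: uRu, uRv, vRv
The negation has an open branch (countermodel exists).

No, not valid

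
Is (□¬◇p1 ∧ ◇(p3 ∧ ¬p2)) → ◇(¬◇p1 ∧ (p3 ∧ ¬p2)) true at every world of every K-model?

Valid in K

Tableau for the negation ¬((□¬◇p1 ∧ ◇(p3 ∧ ¬p2)) → ◇(¬◇p1 ∧ (p3 ∧ ¬p2))):
1. ¬((□¬◇p1 ∧ ◇(p3 ∧ ¬p2)) → ◇(¬◇p1 ∧ (p3 ∧ ¬p2))), u
2. □¬◇p1 ∧ ◇(p3 ∧ ¬p2), u
3. ¬◇(¬◇p1 ∧ (p3 ∧ ¬p2)), u
4. □¬◇p1, u
5. ◇(p3 ∧ ¬p2), u
6. p3 ∧ ¬p2, v
7. p3, v
8. ¬p2, v
9. ¬(¬◇p1 ∧ (p3 ∧ ¬p2)), v
10. ¬◇p1, v
11. ◇p1, v
12. p1, w
13. ¬p1, w
Accessibility: uRv, vRw
Branch closes: p1 and ¬p1 both at w.
Every branch of the negation's tableau closes; the branch above is one of them.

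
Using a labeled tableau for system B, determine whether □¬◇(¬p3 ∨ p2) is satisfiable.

Yes, satisfiable

1. □¬◇(¬p3 ∨ p2), 0
2. ¬◇(¬p3 ∨ p2), 0
3. ¬(¬p3 ∨ p2), 0
4. p3, 0
5. ¬p2, 0
Accessibility: 0R0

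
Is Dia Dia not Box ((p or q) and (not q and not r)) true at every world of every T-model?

Tableau for the negation not Dia Dia not Box ((p or q) and (not q and not r)):
1. not Dia Dia not Box ((p or q) and (not q and not r)), 0
2. not Dia not Box ((p or q) and (not q and not r)), 0
3. Box ((p or q) and (not q and not r)), 0
4. (p or q) and (not q and not r), 0
5. p or q, 0
6. not q and not r, 0
7. not q, 0
8. not r, 0
9. p, 0
Accessibility: 0R0
The negation has an open branch (countermodel exists).

Not valid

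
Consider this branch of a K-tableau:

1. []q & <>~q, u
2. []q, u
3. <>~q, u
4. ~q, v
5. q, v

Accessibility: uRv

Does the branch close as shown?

Both q and ~q appear at v.

Yes, closed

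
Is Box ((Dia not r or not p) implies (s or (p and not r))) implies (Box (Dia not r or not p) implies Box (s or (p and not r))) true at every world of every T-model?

Tableau for the negation not (Box ((Dia not r or not p) implies (s or (p and not r))) implies (Box (Dia not r or not p) implies Box (s or (p and not r)))):
1. not (Box ((Dia not r or not p) implies (s or (p and not r))) implies (Box (Dia not r or not p) implies Box (s or (p and not r)))), w0
2. Box ((Dia not r or not p) implies (s or (p and not r))), w0
3. not (Box (Dia not r or not p) implies Box (s or (p and not r))), w0
4. Box (Dia not r or not p), w0
5. not Box (s or (p and not r)), w0
6. (Dia not r or not p) implies (s or (p and not r)), w0
7. Dia not r or not p, w0
8. s or (p and not r), w0
9. Dia not r, w0
10. p and not r, w0
11. p, w0
12. not r, w0
13. not (s or (p and not r)), w1
14. not s, w1
15. not (p and not r), w1
16. (Dia not r or not p) implies (s or (p and not r)), w1
17. Dia not r or not p, w1
18. r, w1
19. not (Dia not r or not p), w1
20. not Dia not r, w1
21. p, w1
22. Dia not r, w1
23. not r, w2
24. (Dia not r or not p) implies (s or (p and not r)), w2
25. Dia not r or not p, w2
26. s or (p and not r), w2
27. Dia not r, w2
28. p and not r, w2
29. p, w2
30. not r, w3
31. r, w3
Accessibility: w0Rw0, w0Rw1, w0Rw2, w1Rw1, w1Rw3, w2Rw2, w3Rw3
Branch closes: r and not r both at w3.
All branches of the negation close; one closing branch shown above.

Yes, valid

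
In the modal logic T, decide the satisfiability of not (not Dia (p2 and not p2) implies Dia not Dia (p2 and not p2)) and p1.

1. not (not Dia (p2 and not p2) implies Dia not Dia (p2 and not p2)) and p1, w0
2. not (not Dia (p2 and not p2) implies Dia not Dia (p2 and not p2)), w0   [and-rule on 1]
3. p1, w0   [and-rule on 1]
4. not Dia (p2 and not p2), w0   [neg-implies-rule on 2]
5. not Dia not Dia (p2 and not p2), w0   [neg-implies-rule on 2]
6. not (p2 and not p2), w0   [neg-Dia-rule on 4 via w0Rw0]
7. Dia (p2 and not p2), w0   [neg-Dia-rule on 5 via w0Rw0]
8. p2, w0   [neg-and-rule on 6 (branches; this branch)]
9. p2 and not p2, w1   [Dia-rule on 7: fresh world w1, w0Rw1]
10. p2, w1   [and-rule on 9]
11. not p2, w1   [and-rule on 9]
Accessibility: w0Rw0, w0Rw1, w1Rw1
Branch closes: p2 and not p2 both at w1.
Every branch closes; the branch above is one of them.

Unsatisfiable (every branch closes)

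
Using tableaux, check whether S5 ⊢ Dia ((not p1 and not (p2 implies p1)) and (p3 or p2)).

Tableau for the negation not Dia ((not p1 and not (p2 implies p1)) and (p3 or p2)):
1. not Dia ((not p1 and not (p2 implies p1)) and (p3 or p2)), w0
2. not ((not p1 and not (p2 implies p1)) and (p3 or p2)), w0
3. not (p3 or p2), w0
4. not p3, w0
5. not p2, w0
Accessibility: w0Rw0
The negation has an open branch (countermodel exists).

Not valid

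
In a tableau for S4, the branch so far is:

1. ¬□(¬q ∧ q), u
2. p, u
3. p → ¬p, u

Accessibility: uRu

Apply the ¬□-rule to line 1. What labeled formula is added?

a fresh world v with uRv, and ¬(¬q ∧ q) at v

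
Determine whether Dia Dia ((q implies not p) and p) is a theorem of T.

No, not valid

Tableau for the negation not Dia Dia ((q implies not p) and p):
1. not Dia Dia ((q implies not p) and p), 0
2. not Dia ((q implies not p) and p), 0
3. not ((q implies not p) and p), 0
4. not p, 0
Accessibility: 0R0
The negation has an open branch (countermodel exists).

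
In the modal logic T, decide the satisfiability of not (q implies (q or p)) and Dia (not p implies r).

1. not (q implies (q or p)) and Dia (not p implies r), 0
2. not (q implies (q or p)), 0
3. Dia (not p implies r), 0
4. q, 0
5. not (q or p), 0
6. not q, 0
7. not p, 0
Accessibility: 0R0
Branch closes: q and not q both at 0.
All branches of the tableau close; one closing branch shown above.

Unsatisfiable (every branch closes)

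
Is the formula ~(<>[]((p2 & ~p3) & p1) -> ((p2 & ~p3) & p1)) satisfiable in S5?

1. ~(<>[]((p2 & ~p3) & p1) -> ((p2 & ~p3) & p1)), u
2. <>[]((p2 & ~p3) & p1), u   [~->-rule on 1]
3. ~((p2 & ~p3) & p1), u   [~->-rule on 1]
4. ~(p2 & ~p3), u   [~&-rule on 3 (branches; this branch)]
5. p3, u   [~&-rule on 4 (branches; this branch)]
6. []((p2 & ~p3) & p1), v   [<>-rule on 2: fresh world v, uRv]
7. (p2 & ~p3) & p1, u   [[]-rule on 6 via vRu]
8. p2 & ~p3, u   [&-rule on 7]
9. p1, u   [&-rule on 7]
10. p2, u   [&-rule on 8]
11. ~p3, u   [&-rule on 8]
Accessibility: uRu, uRv, vRu, vRv
Branch closes: p3 and ~p3 both at u.
Every branch closes; the branch above is one of them.

Unsatisfiable (every branch closes)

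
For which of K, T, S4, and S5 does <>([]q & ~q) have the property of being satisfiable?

K

K-tableau for the formula:
1. <>([]q & ~q), u
2. []q & ~q, v
3. []q, v
4. ~q, v
Accessibility: uRv
Complete open branch: satisfiable in K.
T-tableau for the formula:
1. <>([]q & ~q), u
2. []q & ~q, v
3. []q, v
4. ~q, v
5. q, v
Accessibility: uRu, uRv, vRv
Branch closes: q and ~q both at v.
Every branch closes (one shown): unsatisfiable in T, hence also in S4, S5 (every S4/S5-frame is a T-frame).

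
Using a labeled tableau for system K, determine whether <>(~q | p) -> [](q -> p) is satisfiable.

Satisfiable

1. <>(~q | p) -> [](q -> p), w0
2. [](q -> p), w0   [->-rule on 1 (branches; this branch)]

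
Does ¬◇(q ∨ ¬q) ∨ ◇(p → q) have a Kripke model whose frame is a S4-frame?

1. ¬◇(q ∨ ¬q) ∨ ◇(p → q), 0
2. ◇(p → q), 0
3. p → q, 1
4. q, 1
Accessibility: 0R0, 0R1, 1R1

Satisfiable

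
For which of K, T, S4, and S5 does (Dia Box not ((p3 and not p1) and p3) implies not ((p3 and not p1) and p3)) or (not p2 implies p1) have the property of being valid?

S5

S4-tableau for the negation not ((Dia Box not ((p3 and not p1) and p3) implies not ((p3 and not p1) and p3)) or (not p2 implies p1)):
1. not ((Dia Box not ((p3 and not p1) and p3) implies not ((p3 and not p1) and p3)) or (not p2 implies p1)), u
2. not (Dia Box not ((p3 and not p1) and p3) implies not ((p3 and not p1) and p3)), u
3. not (not p2 implies p1), u
4. Dia Box not ((p3 and not p1) and p3), u
5. (p3 and not p1) and p3, u
6. not p2, u
7. not p1, u
8. p3 and not p1, u
9. p3, u
10. Box not ((p3 and not p1) and p3), v
11. not ((p3 and not p1) and p3), v
12. not p3, v
Accessibility: uRu, uRv, vRv
Complete open branch: countermodel on an S4-frame, so not valid in S4, nor in K, T (the same frame is also a K-frame and a T-frame).
S5-tableau for the negation not ((Dia Box not ((p3 and not p1) and p3) implies not ((p3 and not p1) and p3)) or (not p2 implies p1)):
1. not ((Dia Box not ((p3 and not p1) and p3) implies not ((p3 and not p1) and p3)) or (not p2 implies p1)), u
2. not (Dia Box not ((p3 and not p1) and p3) implies not ((p3 and not p1) and p3)), u
3. not (not p2 implies p1), u
4. Dia Box not ((p3 and not p1) and p3), u
5. (p3 and not p1) and p3, u
6. not p2, u
7. not p1, u
8. p3 and not p1, u
9. p3, u
10. Box not ((p3 and not p1) and p3), v
11. not ((p3 and not p1) and p3), u
12. not ((p3 and not p1) and p3), v
13. not (p3 and not p1), u
14. not p3, v
15. p1, u
Accessibility: uRu, uRv, vRu, vRv
Branch closes: p1 and not p1 both at u.
Every branch closes (one shown): valid in S5.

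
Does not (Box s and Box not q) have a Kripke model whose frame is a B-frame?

Satisfiable (open branch found)

1. not (Box s and Box not q), 0
2. not Box not q, 0   [neg-and-rule on 1 (branches; this branch)]
3. q, 1   [neg-Box-rule on 2: fresh world 1, 0R1]
Accessibility: 0R0, 0R1, 1R0, 1R1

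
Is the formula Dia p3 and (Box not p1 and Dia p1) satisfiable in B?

1. Dia p3 and (Box not p1 and Dia p1), u
2. Dia p3, u   [and-rule on 1]
3. Box not p1 and Dia p1, u   [and-rule on 1]
4. Box not p1, u   [and-rule on 3]
5. Dia p1, u   [and-rule on 3]
6. not p1, u   [Box-rule on 4 via uRu]
7. p3, v   [Dia-rule on 2: fresh world v, uRv]
8. not p1, v   [Box-rule on 4 via uRv]
9. p1, w   [Dia-rule on 5: fresh world w, uRw]
10. not p1, w   [Box-rule on 4 via uRw]
Accessibility: uRu, uRv, uRw, vRu, vRv, wRu, wRw
Branch closes: p1 and not p1 both at w.
Every branch closes; the branch above is one of them.

No, unsatisfiable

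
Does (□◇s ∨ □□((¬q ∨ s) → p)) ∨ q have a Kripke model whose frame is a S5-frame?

Satisfiable

1. (□◇s ∨ □□((¬q ∨ s) → p)) ∨ q, w0
2. q, w0
Accessibility: w0Rw0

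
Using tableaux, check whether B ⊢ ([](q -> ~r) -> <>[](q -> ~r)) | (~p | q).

Tableau for the negation ~(([](q -> ~r) -> <>[](q -> ~r)) | (~p | q)):
1. ~(([](q -> ~r) -> <>[](q -> ~r)) | (~p | q)), 0
2. ~([](q -> ~r) -> <>[](q -> ~r)), 0
3. ~(~p | q), 0
4. [](q -> ~r), 0
5. ~<>[](q -> ~r), 0
6. p, 0
7. ~q, 0
8. q -> ~r, 0
9. ~[](q -> ~r), 0
10. ~r, 0
11. ~(q -> ~r), 1
12. q, 1
13. r, 1
14. q -> ~r, 1
15. ~[](q -> ~r), 1
16. ~r, 1
Accessibility: 0R0, 0R1, 1R0, 1R1
Branch closes: r and ~r both at 1.
Every branch of the negation's tableau closes; the branch above is one of them.

Valid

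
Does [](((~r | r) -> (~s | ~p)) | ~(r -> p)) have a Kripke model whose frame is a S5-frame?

1. [](((~r | r) -> (~s | ~p)) | ~(r -> p)), 0
2. ((~r | r) -> (~s | ~p)) | ~(r -> p), 0
3. ~(r -> p), 0
4. r, 0
5. ~p, 0
Accessibility: 0R0

Satisfiable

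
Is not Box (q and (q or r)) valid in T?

Not valid

Tableau for the negation Box (q and (q or r)):
1. Box (q and (q or r)), w0
2. q and (q or r), w0
3. q, w0
4. q or r, w0
5. r, w0
Accessibility: w0Rw0
The negation has an open branch (countermodel exists).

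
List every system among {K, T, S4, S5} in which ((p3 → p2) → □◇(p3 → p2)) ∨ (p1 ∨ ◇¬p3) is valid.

S5

S4-tableau for the negation ¬(((p3 → p2) → □◇(p3 → p2)) ∨ (p1 ∨ ◇¬p3)):
1. ¬(((p3 → p2) → □◇(p3 → p2)) ∨ (p1 ∨ ◇¬p3)), u
2. ¬((p3 → p2) → □◇(p3 → p2)), u
3. ¬(p1 ∨ ◇¬p3), u
4. p3 → p2, u
5. ¬□◇(p3 → p2), u
6. ¬p1, u
7. ¬◇¬p3, u
8. p3, u
9. p2, u
10. ¬◇(p3 → p2), v
11. p3, v
12. ¬(p3 → p2), v
13. ¬p2, v
Accessibility: uRu, uRv, vRv
Complete open branch: countermodel on an S4-frame, so not valid in S4, nor in K, T (the same frame is also a K-frame and a T-frame).
S5-tableau for the negation ¬(((p3 → p2) → □◇(p3 → p2)) ∨ (p1 ∨ ◇¬p3)):
1. ¬(((p3 → p2) → □◇(p3 → p2)) ∨ (p1 ∨ ◇¬p3)), u
2. ¬((p3 → p2) → □◇(p3 → p2)), u
3. ¬(p1 ∨ ◇¬p3), u
4. p3 → p2, u
5. ¬□◇(p3 → p2), u
6. ¬p1, u
7. ¬◇¬p3, u
8. p3, u
9. p2, u
10. ¬◇(p3 → p2), v
11. p3, v
12. ¬(p3 → p2), u
13. ¬p2, u
Accessibility: uRu, uRv, vRu, vRv
Branch closes: p2 and ¬p2 both at u.
Every branch closes (one shown): valid in S5.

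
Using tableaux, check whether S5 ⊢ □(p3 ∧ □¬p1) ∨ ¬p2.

Not valid

Tableau for the negation ¬(□(p3 ∧ □¬p1) ∨ ¬p2):
1. ¬(□(p3 ∧ □¬p1) ∨ ¬p2), 0
2. ¬□(p3 ∧ □¬p1), 0
3. p2, 0
4. ¬(p3 ∧ □¬p1), 1
5. ¬□¬p1, 1
6. p1, 2
Accessibility: 0R0, 0R1, 0R2, 1R0, 1R1, 1R2, 2R0, 2R1, 2R2
The negation has an open branch (countermodel exists).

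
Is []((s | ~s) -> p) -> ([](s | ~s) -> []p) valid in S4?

Yes, valid

Tableau for the negation ~([]((s | ~s) -> p) -> ([](s | ~s) -> []p)):
1. ~([]((s | ~s) -> p) -> ([](s | ~s) -> []p)), w0
2. []((s | ~s) -> p), w0
3. ~([](s | ~s) -> []p), w0
4. [](s | ~s), w0
5. ~[]p, w0
6. (s | ~s) -> p, w0
7. s | ~s, w0
8. p, w0
9. ~s, w0
10. ~p, w1
11. (s | ~s) -> p, w1
12. s | ~s, w1
13. ~(s | ~s), w1
14. ~s, w1
15. s, w1
Accessibility: w0Rw0, w0Rw1, w1Rw1
Branch closes: s and ~s both at w1.
All branches of the negation close; one closing branch shown above.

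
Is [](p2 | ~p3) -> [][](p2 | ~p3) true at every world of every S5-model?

Tableau for the negation ~([](p2 | ~p3) -> [][](p2 | ~p3)):
1. ~([](p2 | ~p3) -> [][](p2 | ~p3)), u
2. [](p2 | ~p3), u
3. ~[][](p2 | ~p3), u
4. p2 | ~p3, u
5. ~p3, u
6. ~[](p2 | ~p3), v
7. p2 | ~p3, v
8. ~p3, v
9. ~(p2 | ~p3), w
10. ~p2, w
11. p3, w
12. p2 | ~p3, w
13. ~p3, w
Accessibility: uRu, uRv, uRw, vRu, vRv, vRw, wRu, wRv, wRw
Branch closes: p3 and ~p3 both at w.
Every branch of the negation's tableau closes; the branch above is one of them.

Valid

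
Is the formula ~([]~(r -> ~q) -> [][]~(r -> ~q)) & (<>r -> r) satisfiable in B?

1. ~([]~(r -> ~q) -> [][]~(r -> ~q)) & (<>r -> r), 0
2. ~([]~(r -> ~q) -> [][]~(r -> ~q)), 0
3. <>r -> r, 0
4. []~(r -> ~q), 0
5. ~[][]~(r -> ~q), 0
6. ~(r -> ~q), 0
7. r, 0
8. q, 0
9. ~[]~(r -> ~q), 1
10. ~(r -> ~q), 1
11. r, 1
12. q, 1
13. r -> ~q, 2
14. ~q, 2
Accessibility: 0R0, 0R1, 1R0, 1R1, 1R2, 2R1, 2R2

Yes, satisfiable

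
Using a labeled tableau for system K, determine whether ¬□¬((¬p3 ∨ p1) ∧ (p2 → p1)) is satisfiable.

1. ¬□¬((¬p3 ∨ p1) ∧ (p2 → p1)), w0
2. (¬p3 ∨ p1) ∧ (p2 → p1), w1   [¬□-rule on 1: fresh world w1, w0Rw1]
3. ¬p3 ∨ p1, w1   [∧-rule on 2]
4. p2 → p1, w1   [∧-rule on 2]
5. p1, w1   [∨-rule on 3 (branches; this branch)]
Accessibility: w0Rw1

Satisfiable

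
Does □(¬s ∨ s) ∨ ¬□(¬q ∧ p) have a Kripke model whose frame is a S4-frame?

Yes, satisfiable

1. □(¬s ∨ s) ∨ ¬□(¬q ∧ p), u
2. ¬□(¬q ∧ p), u   [∨-rule on 1 (branches; this branch)]
3. ¬(¬q ∧ p), v   [¬□-rule on 2: fresh world v, uRv]
4. ¬p, v   [¬∧-rule on 3 (branches; this branch)]
Accessibility: uRu, uRv, vRv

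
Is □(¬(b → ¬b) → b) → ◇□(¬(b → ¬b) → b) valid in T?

Yes, valid

Tableau for the negation ¬(□(¬(b → ¬b) → b) → ◇□(¬(b → ¬b) → b)):
1. ¬(□(¬(b → ¬b) → b) → ◇□(¬(b → ¬b) → b)), u
2. □(¬(b → ¬b) → b), u   [¬→-rule on 1]
3. ¬◇□(¬(b → ¬b) → b), u   [¬→-rule on 1]
4. ¬(b → ¬b) → b, u   [□-rule on 2 via uRu]
5. ¬□(¬(b → ¬b) → b), u   [¬◇-rule on 3 via uRu]
6. b → ¬b, u   [→-rule on 4 (branches; this branch)]
7. ¬b, u   [→-rule on 6 (branches; this branch)]
8. ¬(¬(b → ¬b) → b), v   [¬□-rule on 5: fresh world v, uRv]
9. ¬(b → ¬b), v   [¬→-rule on 8]
10. ¬b, v   [¬→-rule on 8]
11. b, v   [¬→-rule on 9]
Accessibility: uRu, uRv, vRv
Branch closes: b and ¬b both at v.
All branches of the negation close; one closing branch shown above.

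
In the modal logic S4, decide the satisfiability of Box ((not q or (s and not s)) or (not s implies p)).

Yes, satisfiable

1. Box ((not q or (s and not s)) or (not s implies p)), 0
2. (not q or (s and not s)) or (not s implies p), 0   [Box-rule on 1 via 0R0]
3. not s implies p, 0   [or-rule on 2 (branches; this branch)]
4. p, 0   [implies-rule on 3 (branches; this branch)]
Accessibility: 0R0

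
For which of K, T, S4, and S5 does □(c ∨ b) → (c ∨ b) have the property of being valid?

T, S4, S5

T-tableau for the negation ¬(□(c ∨ b) → (c ∨ b)):
1. ¬(□(c ∨ b) → (c ∨ b)), 0
2. □(c ∨ b), 0   [¬→-rule on 1]
3. ¬(c ∨ b), 0   [¬→-rule on 1]
4. ¬c, 0   [¬∨-rule on 3]
5. ¬b, 0   [¬∨-rule on 3]
6. c ∨ b, 0   [□-rule on 2 via 0R0]
7. b, 0   [∨-rule on 6 (branches; this branch)]
Accessibility: 0R0
Branch closes: b and ¬b both at 0.
Every branch closes (one shown): valid in T, hence also in S4, S5 (every theorem of T is a theorem of S4 and S5).
K-tableau for the negation ¬(□(c ∨ b) → (c ∨ b)):
1. ¬(□(c ∨ b) → (c ∨ b)), 0
2. □(c ∨ b), 0   [¬→-rule on 1]
3. ¬(c ∨ b), 0   [¬→-rule on 1]
4. ¬c, 0   [¬∨-rule on 3]
5. ¬b, 0   [¬∨-rule on 3]
Complete open branch: countermodel on a K-frame, so not valid in K.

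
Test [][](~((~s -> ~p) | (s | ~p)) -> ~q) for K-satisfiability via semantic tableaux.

Satisfiable

1. [][](~((~s -> ~p) | (s | ~p)) -> ~q), 0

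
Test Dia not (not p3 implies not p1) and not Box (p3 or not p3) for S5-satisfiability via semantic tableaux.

Unsatisfiable (every branch closes)

1. Dia not (not p3 implies not p1) and not Box (p3 or not p3), w0
2. Dia not (not p3 implies not p1), w0   [and-rule on 1]
3. not Box (p3 or not p3), w0   [and-rule on 1]
4. not (not p3 implies not p1), w1   [Dia-rule on 2: fresh world w1, w0Rw1]
5. not p3, w1   [neg-implies-rule on 4]
6. p1, w1   [neg-implies-rule on 4]
7. not (p3 or not p3), w2   [neg-Box-rule on 3: fresh world w2, w0Rw2]
8. not p3, w2   [neg-or-rule on 7]
9. p3, w2   [neg-or-rule on 7]
Accessibility: w0Rw0, w0Rw1, w0Rw2, w1Rw0, w1Rw1, w1Rw2, w2Rw0, w2Rw1, w2Rw2
Branch closes: p3 and not p3 both at w2.
(One branch shown.) All branches close.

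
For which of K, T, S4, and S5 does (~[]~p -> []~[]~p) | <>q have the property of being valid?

S4-tableau for the negation ~((~[]~p -> []~[]~p) | <>q):
1. ~((~[]~p -> []~[]~p) | <>q), w0
2. ~(~[]~p -> []~[]~p), w0
3. ~<>q, w0
4. ~[]~p, w0
5. ~[]~[]~p, w0
6. ~q, w0
7. p, w1
8. ~q, w1
9. []~p, w2
10. ~q, w2
11. ~p, w2
Accessibility: w0Rw0, w0Rw1, w0Rw2, w1Rw1, w2Rw2
Complete open branch: countermodel on an S4-frame, so not valid in S4, nor in K, T (the same frame is also a K-frame and a T-frame).
S5-tableau for the negation ~((~[]~p -> []~[]~p) | <>q):
1. ~((~[]~p -> []~[]~p) | <>q), w0
2. ~(~[]~p -> []~[]~p), w0
3. ~<>q, w0
4. ~[]~p, w0
5. ~[]~[]~p, w0
6. ~q, w0
7. p, w1
8. ~q, w1
9. []~p, w2
10. ~q, w2
11. ~p, w0
12. ~p, w1
Accessibility: w0Rw0, w0Rw1, w0Rw2, w1Rw0, w1Rw1, w1Rw2, w2Rw0, w2Rw1, w2Rw2
Branch closes: p and ~p both at w1.
Every branch closes (one shown): valid in S5.

S5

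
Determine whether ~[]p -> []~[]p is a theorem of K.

Invalid (countermodel exists)

Tableau for the negation ~(~[]p -> []~[]p):
1. ~(~[]p -> []~[]p), u
2. ~[]p, u   [~->-rule on 1]
3. ~[]~[]p, u   [~->-rule on 1]
4. ~p, v   [~[]-rule on 2: fresh world v, uRv]
5. []p, w   [~[]-rule on 3: fresh world w, uRw]
Accessibility: uRv, uRw
The negation has an open branch (countermodel exists).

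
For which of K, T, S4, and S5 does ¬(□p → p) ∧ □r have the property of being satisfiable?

K

K-tableau for the formula:
1. ¬(□p → p) ∧ □r, u
2. ¬(□p → p), u
3. □r, u
4. □p, u
5. ¬p, u
Complete open branch: satisfiable in K.
T-tableau for the formula:
1. ¬(□p → p) ∧ □r, u
2. ¬(□p → p), u
3. □r, u
4. □p, u
5. ¬p, u
6. r, u
7. p, u
Accessibility: uRu
Branch closes: p and ¬p both at u.
Every branch closes (one shown): unsatisfiable in T, hence also in S4, S5 (every S4/S5-frame is a T-frame).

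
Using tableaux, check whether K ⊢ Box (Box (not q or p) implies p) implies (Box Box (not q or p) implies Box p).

Tableau for the negation not (Box (Box (not q or p) implies p) implies (Box Box (not q or p) implies Box p)):
1. not (Box (Box (not q or p) implies p) implies (Box Box (not q or p) implies Box p)), w0
2. Box (Box (not q or p) implies p), w0
3. not (Box Box (not q or p) implies Box p), w0
4. Box Box (not q or p), w0
5. not Box p, w0
6. not p, w1
7. Box (not q or p) implies p, w1
8. Box (not q or p), w1
9. not Box (not q or p), w1
10. not (not q or p), w2
11. q, w2
12. not p, w2
13. not q or p, w2
14. p, w2
Accessibility: w0Rw1, w1Rw2
Branch closes: p and not p both at w2.
All branches of the negation close; one closing branch shown above.

Valid in K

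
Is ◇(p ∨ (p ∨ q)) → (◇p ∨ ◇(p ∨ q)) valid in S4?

Yes, valid

Tableau for the negation ¬(◇(p ∨ (p ∨ q)) → (◇p ∨ ◇(p ∨ q))):
1. ¬(◇(p ∨ (p ∨ q)) → (◇p ∨ ◇(p ∨ q))), w0
2. ◇(p ∨ (p ∨ q)), w0
3. ¬(◇p ∨ ◇(p ∨ q)), w0
4. ¬◇p, w0
5. ¬◇(p ∨ q), w0
6. ¬p, w0
7. ¬(p ∨ q), w0
8. ¬q, w0
9. p ∨ (p ∨ q), w1
10. ¬p, w1
11. ¬(p ∨ q), w1
12. ¬q, w1
13. p ∨ q, w1
14. q, w1
Accessibility: w0Rw0, w0Rw1, w1Rw1
Branch closes: q and ¬q both at w1.
All branches of the negation close; one closing branch shown above.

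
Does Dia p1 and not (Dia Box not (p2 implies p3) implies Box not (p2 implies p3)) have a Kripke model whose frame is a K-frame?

1. Dia p1 and not (Dia Box not (p2 implies p3) implies Box not (p2 implies p3)), w0
2. Dia p1, w0   [and-rule on 1]
3. not (Dia Box not (p2 implies p3) implies Box not (p2 implies p3)), w0   [and-rule on 1]
4. Dia Box not (p2 implies p3), w0   [neg-implies-rule on 3]
5. not Box not (p2 implies p3), w0   [neg-implies-rule on 3]
6. p1, w1   [Dia-rule on 2: fresh world w1, w0Rw1]
7. Box not (p2 implies p3), w2   [Dia-rule on 4: fresh world w2, w0Rw2]
8. p2 implies p3, w3   [neg-Box-rule on 5: fresh world w3, w0Rw3]
9. p3, w3   [implies-rule on 8 (branches; this branch)]
Accessibility: w0Rw1, w0Rw2, w0Rw3

Satisfiable (open branch found)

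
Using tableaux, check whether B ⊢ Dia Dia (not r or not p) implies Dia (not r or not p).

Tableau for the negation not (Dia Dia (not r or not p) implies Dia (not r or not p)):
1. not (Dia Dia (not r or not p) implies Dia (not r or not p)), w0
2. Dia Dia (not r or not p), w0
3. not Dia (not r or not p), w0
4. not (not r or not p), w0
5. r, w0
6. p, w0
7. Dia (not r or not p), w1
8. not (not r or not p), w1
9. r, w1
10. p, w1
11. not r or not p, w2
12. not p, w2
Accessibility: w0Rw0, w0Rw1, w1Rw0, w1Rw1, w1Rw2, w2Rw1, w2Rw2
The negation has an open branch (countermodel exists).

Not valid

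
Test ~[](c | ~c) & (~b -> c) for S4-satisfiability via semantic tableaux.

No, unsatisfiable

1. ~[](c | ~c) & (~b -> c), u
2. ~[](c | ~c), u
3. ~b -> c, u
4. c, u
5. ~(c | ~c), v
6. ~c, v
7. c, v
Accessibility: uRu, uRv, vRv
Branch closes: c and ~c both at v.
All branches of the tableau close; one closing branch shown above.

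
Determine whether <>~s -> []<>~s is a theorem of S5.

Tableau for the negation ~(<>~s -> []<>~s):
1. ~(<>~s -> []<>~s), w0
2. <>~s, w0
3. ~[]<>~s, w0
4. ~s, w1
5. ~<>~s, w2
6. s, w0
7. s, w1
Accessibility: w0Rw0, w0Rw1, w0Rw2, w1Rw0, w1Rw1, w1Rw2, w2Rw0, w2Rw1, w2Rw2
Branch closes: s and ~s both at w1.
Every branch of the negation's tableau closes; the branch above is one of them.

Valid in S5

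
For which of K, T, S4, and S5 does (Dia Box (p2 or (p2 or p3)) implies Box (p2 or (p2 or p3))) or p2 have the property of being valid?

S4-tableau for the negation not ((Dia Box (p2 or (p2 or p3)) implies Box (p2 or (p2 or p3))) or p2):
1. not ((Dia Box (p2 or (p2 or p3)) implies Box (p2 or (p2 or p3))) or p2), w0
2. not (Dia Box (p2 or (p2 or p3)) implies Box (p2 or (p2 or p3))), w0   [neg-or-rule on 1]
3. not p2, w0   [neg-or-rule on 1]
4. Dia Box (p2 or (p2 or p3)), w0   [neg-implies-rule on 2]
5. not Box (p2 or (p2 or p3)), w0   [neg-implies-rule on 2]
6. Box (p2 or (p2 or p3)), w1   [Dia-rule on 4: fresh world w1, w0Rw1]
7. p2 or (p2 or p3), w1   [Box-rule on 6 via w1Rw1]
8. p2 or p3, w1   [or-rule on 7 (branches; this branch)]
9. p3, w1   [or-rule on 8 (branches; this branch)]
10. not (p2 or (p2 or p3)), w2   [neg-Box-rule on 5: fresh world w2, w0Rw2]
11. not p2, w2   [neg-or-rule on 10]
12. not (p2 or p3), w2   [neg-or-rule on 10]
13. not p3, w2   [neg-or-rule on 12]
Accessibility: w0Rw0, w0Rw1, w0Rw2, w1Rw1, w2Rw2
Complete open branch: countermodel on an S4-frame, so not valid in S4, nor in K, T (the same frame is also a K-frame and a T-frame).
S5-tableau for the negation not ((Dia Box (p2 or (p2 or p3)) implies Box (p2 or (p2 or p3))) or p2):
1. not ((Dia Box (p2 or (p2 or p3)) implies Box (p2 or (p2 or p3))) or p2), w0
2. not (Dia Box (p2 or (p2 or p3)) implies Box (p2 or (p2 or p3))), w0   [neg-or-rule on 1]
3. not p2, w0   [neg-or-rule on 1]
4. Dia Box (p2 or (p2 or p3)), w0   [neg-implies-rule on 2]
5. not Box (p2 or (p2 or p3)), w0   [neg-implies-rule on 2]
6. Box (p2 or (p2 or p3)), w1   [Dia-rule on 4: fresh world w1, w0Rw1]
7. p2 or (p2 or p3), w0   [Box-rule on 6 via w1Rw0]
8. p2 or (p2 or p3), w1   [Box-rule on 6 via w1Rw1]
9. p2 or p3, w0   [or-rule on 7 (branches; this branch)]
10. p2 or p3, w1   [or-rule on 8 (branches; this branch)]
11. p3, w0   [or-rule on 9 (branches; this branch)]
12. p3, w1   [or-rule on 10 (branches; this branch)]
13. not (p2 or (p2 or p3)), w2   [neg-Box-rule on 5: fresh world w2, w0Rw2]
14. not p2, w2   [neg-or-rule on 13]
15. not (p2 or p3), w2   [neg-or-rule on 13]
16. not p3, w2   [neg-or-rule on 15]
17. p2 or (p2 or p3), w2   [Box-rule on 6 via w1Rw2]
18. p2 or p3, w2   [or-rule on 17 (branches; this branch)]
19. p3, w2   [or-rule on 18 (branches; this branch)]
Accessibility: w0Rw0, w0Rw1, w0Rw2, w1Rw0, w1Rw1, w1Rw2, w2Rw0, w2Rw1, w2Rw2
Branch closes: p3 and not p3 both at w2.
Every branch closes (one shown): valid in S5.

S5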